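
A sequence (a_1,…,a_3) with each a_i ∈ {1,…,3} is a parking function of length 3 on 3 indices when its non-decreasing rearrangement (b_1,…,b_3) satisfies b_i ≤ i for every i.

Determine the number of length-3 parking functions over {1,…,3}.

16

|PF(3,3)| = (3+1−3)·(3+1)^{3−1} = 1·16 = 16 (Konheim–Weiss)
Example (3,1,2) → sorted (1,2,3): b_i ≤ i ∀i, a PF.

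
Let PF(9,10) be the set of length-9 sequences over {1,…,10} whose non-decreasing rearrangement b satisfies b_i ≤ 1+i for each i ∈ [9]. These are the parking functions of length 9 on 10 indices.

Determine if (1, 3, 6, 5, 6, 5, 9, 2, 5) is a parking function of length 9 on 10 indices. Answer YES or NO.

Rearranged: b = (1, 2, 3, 5, 5, 5, 6, 6, 9).
  b_1=1 ≤ 2
  b_2=2 ≤ 3
  b_3=3 ≤ 4
  b_4=5 ≤ 5
  b_5=5 ≤ 6
  b_6=5 ≤ 7
  b_7=6 ≤ 8
  b_8=6 ≤ 9
  b_9=9 ≤ 10
All bounds hold ⇒ YES

YES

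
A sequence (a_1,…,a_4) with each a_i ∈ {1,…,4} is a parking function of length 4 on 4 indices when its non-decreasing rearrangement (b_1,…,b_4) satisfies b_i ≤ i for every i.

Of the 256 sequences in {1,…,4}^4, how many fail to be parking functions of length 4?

Count = (4−4+1)·(4+1)^(4−1) = 1×125 = 125
Check (3,1,4,3) → sorted (1,3,3,4): b_2=3>2, not a PF.
4^4 − 125 = 256 − 125 = 131

131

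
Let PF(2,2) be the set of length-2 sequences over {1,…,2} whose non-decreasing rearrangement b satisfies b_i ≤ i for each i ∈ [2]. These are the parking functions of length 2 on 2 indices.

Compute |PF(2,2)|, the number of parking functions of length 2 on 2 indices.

3

Count = (2+1−2)·(2+1)^{2−1} = 1×3 = 3 (Pollak)
One tuple (1,1) → sorted (1,1): b_i ≤ i ∀i, a PF.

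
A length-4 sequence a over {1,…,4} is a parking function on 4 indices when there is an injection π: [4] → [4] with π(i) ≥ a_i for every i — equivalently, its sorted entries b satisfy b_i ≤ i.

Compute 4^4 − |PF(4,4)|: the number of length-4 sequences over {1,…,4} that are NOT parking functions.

131

|PF| = 1·5^3 = 1·125 = 125 [KW]
One tuple (4,3,2,4) → sorted (2,3,4,4): b_1=2>1, not a PF.
4^4 − 125 = 256 − 125 = 131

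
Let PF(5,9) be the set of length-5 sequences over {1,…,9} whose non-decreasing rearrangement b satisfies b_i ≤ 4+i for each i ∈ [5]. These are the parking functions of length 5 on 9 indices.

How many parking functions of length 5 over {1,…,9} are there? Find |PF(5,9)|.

50000

Count = (10−5)·10^(5−1) = 5×10000 = 50000 [KW]
One tuple (6,6,4,3,9) → sorted (3,4,6,6,9): b_i ≤ 4+i ∀i, a PF.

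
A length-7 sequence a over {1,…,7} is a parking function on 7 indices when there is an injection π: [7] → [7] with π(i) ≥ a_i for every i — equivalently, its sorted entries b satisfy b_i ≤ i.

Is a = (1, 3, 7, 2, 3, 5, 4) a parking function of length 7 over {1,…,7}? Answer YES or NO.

YES

Rearranged: b = (1, 2, 3, 3, 4, 5, 7).
  b_1=1 ≤ 1
  b_2=2 ≤ 2
  b_3=3 ≤ 3
  b_4=3 ≤ 4
  b_5=4 ≤ 5
  b_6=5 ≤ 6
  b_7=7 ≤ 7
All bounds hold ⇒ YES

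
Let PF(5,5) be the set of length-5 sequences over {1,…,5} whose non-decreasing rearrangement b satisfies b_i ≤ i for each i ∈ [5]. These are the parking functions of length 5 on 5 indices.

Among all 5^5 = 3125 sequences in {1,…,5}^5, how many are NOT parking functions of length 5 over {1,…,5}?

1829

|PF| = (6−5)·6^(5−1) = 1×1296 = 1296 (Konheim–Weiss)
Check (2,2,2,4,3) → sorted (2,2,2,3,4): b_1=2>1, not a PF.
Total 3125; non-PF = 3125−1296 = 1829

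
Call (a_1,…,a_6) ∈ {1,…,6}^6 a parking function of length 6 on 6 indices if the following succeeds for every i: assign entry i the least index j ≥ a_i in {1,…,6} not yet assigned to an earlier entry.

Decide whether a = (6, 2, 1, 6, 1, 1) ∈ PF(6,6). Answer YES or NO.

NO

Sorted: b = (1, 1, 1, 2, 6, 6).
  b_1=1 ≤ 1
  b_2=1 ≤ 2
  b_3=1 ≤ 3
  b_4=2 ≤ 4
  b_5=6 > 5
  fails at i=5 ⇒ NO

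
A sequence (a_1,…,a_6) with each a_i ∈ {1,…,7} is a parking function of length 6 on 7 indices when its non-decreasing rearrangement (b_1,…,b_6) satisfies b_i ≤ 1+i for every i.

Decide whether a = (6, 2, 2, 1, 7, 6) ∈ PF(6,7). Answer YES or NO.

Order a: b = (1, 2, 2, 6, 6, 7).
  b_1=1 ≤ 2
  b_2=2 ≤ 3
  b_3=2 ≤ 4
  b_4=6 > 5
  fails at i=4 ⇒ NO

NO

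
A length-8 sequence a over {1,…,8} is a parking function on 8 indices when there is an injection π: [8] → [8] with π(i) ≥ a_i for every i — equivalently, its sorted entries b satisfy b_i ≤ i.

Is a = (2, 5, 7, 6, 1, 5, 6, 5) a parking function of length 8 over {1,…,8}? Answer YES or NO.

NO

Sorted: b = (1, 2, 5, 5, 5, 6, 6, 7).
  b_1=1 ≤ 1
  b_2=2 ≤ 2
  b_3=5 > 3
  fails at i=3 ⇒ NO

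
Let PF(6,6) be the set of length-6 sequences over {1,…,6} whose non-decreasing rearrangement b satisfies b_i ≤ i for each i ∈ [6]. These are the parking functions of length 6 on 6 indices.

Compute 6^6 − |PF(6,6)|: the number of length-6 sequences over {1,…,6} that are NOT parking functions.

|PF(6,6)| = 1·7^5 = 1 · 16807 = 16807 (Konheim–Weiss)
Check (4,4,6,3,2,6) → sorted (2,3,4,4,6,6): b_1=2>1, not a PF.
6^6 − 16807 = 46656 − 16807 = 29849

29849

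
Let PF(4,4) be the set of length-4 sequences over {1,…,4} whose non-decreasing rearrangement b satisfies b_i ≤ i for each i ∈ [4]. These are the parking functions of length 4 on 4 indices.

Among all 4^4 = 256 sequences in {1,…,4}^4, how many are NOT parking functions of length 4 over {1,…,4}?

131

|PF| = 1·5^3 = 1×125 = 125 [KW]
E.g. (4,4,3,3) → sorted (3,3,4,4): b_1=3>1, not a PF.
4^4 − 125 = 256 − 125 = 131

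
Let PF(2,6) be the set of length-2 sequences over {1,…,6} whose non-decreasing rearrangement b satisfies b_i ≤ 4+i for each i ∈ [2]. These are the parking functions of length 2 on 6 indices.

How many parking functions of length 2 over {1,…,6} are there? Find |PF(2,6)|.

35

|PF(2,6)| = (7−2)·7^(2−1) = 5 · 7 = 35 (Konheim–Weiss)
Example (2,3) → sorted (2,3): b_i ≤ 4+i ∀i, a PF.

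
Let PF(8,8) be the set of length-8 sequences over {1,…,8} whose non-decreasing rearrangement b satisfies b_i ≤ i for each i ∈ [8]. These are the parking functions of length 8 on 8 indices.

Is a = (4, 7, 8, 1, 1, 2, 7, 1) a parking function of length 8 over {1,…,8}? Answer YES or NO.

Sorted: b = (1, 1, 1, 2, 4, 7, 7, 8).
  b_1=1 ≤ 1
  b_2=1 ≤ 2
  b_3=1 ≤ 3
  b_4=2 ≤ 4
  b_5=4 ≤ 5
  b_6=7 > 6
  fails at i=6 ⇒ NO

NO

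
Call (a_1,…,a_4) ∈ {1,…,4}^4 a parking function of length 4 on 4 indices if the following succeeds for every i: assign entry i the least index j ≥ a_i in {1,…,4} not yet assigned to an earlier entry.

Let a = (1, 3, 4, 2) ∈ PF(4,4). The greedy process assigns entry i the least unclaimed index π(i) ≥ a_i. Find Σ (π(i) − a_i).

Σπ = 4·5/2 = 10 (π permutes [4]); Σa = 1+3+4+2 = 10; disp = 10−10 = 0.

0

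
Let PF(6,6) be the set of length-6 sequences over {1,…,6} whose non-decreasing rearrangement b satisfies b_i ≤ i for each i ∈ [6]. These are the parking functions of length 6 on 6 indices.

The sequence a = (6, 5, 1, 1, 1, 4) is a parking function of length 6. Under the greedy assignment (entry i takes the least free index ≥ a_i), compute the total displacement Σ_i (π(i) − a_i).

3

Σπ = 6·7/2 = 21 (π permutes [6]); Σa = 6+5+1+1+1+4 = 18; disp = 21−18 = 3.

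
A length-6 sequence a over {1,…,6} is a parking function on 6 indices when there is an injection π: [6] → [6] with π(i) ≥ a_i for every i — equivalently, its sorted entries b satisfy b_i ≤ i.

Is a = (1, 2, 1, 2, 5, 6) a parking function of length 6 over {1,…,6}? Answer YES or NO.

YES

Rearranged: b = (1, 1, 2, 2, 5, 6).
  b_1=1 ≤ 1
  b_2=1 ≤ 2
  b_3=2 ≤ 3
  b_4=2 ≤ 4
  b_5=5 ≤ 5
  b_6=6 ≤ 6
All bounds hold ⇒ YES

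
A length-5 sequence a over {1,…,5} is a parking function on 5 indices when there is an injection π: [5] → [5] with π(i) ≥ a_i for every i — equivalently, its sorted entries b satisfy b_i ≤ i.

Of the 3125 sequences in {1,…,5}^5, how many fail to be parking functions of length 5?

1829

|PF| = (5−5+1)·(5+1)^(5−1) = 1·1296 = 1296 [KW]
E.g. (3,1,5,3,5) → sorted (1,3,3,5,5): b_2=3>2, not a PF.
5^5 − 1296 = 3125 − 1296 = 1829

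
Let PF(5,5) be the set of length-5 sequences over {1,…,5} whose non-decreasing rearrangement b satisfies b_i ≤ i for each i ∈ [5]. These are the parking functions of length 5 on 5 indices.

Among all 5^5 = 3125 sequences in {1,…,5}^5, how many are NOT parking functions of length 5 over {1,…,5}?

Count = (6−5)·6^(5−1) = 1 · 1296 = 1296 [KW]
Check (4,4,4,1,5) → sorted (1,4,4,4,5): b_2=4>2, not a PF.
Total 3125; non-PF = 3125−1296 = 1829

1829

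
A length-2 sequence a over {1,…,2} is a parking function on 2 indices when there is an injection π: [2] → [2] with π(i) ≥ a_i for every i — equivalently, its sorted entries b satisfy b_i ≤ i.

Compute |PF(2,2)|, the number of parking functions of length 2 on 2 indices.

Count = (2+1−2)·(2+1)^{2−1} = 1 · 3 = 3 [KW]
One tuple (2,1) → sorted (1,2): b_i ≤ i ∀i, a PF.

3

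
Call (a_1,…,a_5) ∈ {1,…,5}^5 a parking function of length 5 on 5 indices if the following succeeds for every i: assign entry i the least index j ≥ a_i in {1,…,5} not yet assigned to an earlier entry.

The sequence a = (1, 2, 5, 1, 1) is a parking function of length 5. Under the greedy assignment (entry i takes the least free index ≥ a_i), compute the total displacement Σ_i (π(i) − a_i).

Σπ = 5·6/2 = 15 (π permutes [5]); Σa = 1+2+5+1+1 = 10; disp = 15−10 = 5.

5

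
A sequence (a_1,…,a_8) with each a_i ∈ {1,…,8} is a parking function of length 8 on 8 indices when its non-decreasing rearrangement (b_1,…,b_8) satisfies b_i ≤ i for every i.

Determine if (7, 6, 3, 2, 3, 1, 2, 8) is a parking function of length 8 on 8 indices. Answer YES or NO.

YES

Order a: b = (1, 2, 2, 3, 3, 6, 7, 8).
  b_1=1 ≤ 1
  b_2=2 ≤ 2
  b_3=2 ≤ 3
  b_4=3 ≤ 4
  b_5=3 ≤ 5
  b_6=6 ≤ 6
  b_7=7 ≤ 7
  b_8=8 ≤ 8
All bounds hold ⇒ YES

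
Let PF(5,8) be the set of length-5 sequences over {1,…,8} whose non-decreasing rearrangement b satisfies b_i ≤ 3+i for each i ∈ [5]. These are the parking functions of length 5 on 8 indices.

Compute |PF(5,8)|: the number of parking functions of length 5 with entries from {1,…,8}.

26244

#PF = (9−5)·9^(5−1) = 4 · 6561 = 26244 [KW]
One tuple (4,5,5,6,3) → sorted (3,4,5,5,6): b_i ≤ 3+i ∀i, a PF.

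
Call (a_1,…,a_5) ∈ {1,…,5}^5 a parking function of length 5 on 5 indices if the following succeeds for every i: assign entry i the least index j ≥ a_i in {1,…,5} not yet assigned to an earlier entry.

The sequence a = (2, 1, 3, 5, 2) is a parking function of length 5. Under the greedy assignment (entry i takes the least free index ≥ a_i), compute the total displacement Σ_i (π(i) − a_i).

2

Σπ = 15 ({1..5} each once); Σa = 2+1+3+5+2 = 13; disp = 15−13 = 2.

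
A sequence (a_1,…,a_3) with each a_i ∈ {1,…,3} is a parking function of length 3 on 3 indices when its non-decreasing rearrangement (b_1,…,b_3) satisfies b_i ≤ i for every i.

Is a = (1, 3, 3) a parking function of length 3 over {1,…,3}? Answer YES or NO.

Order a: b = (1, 3, 3).
  b_1=1 ≤ 1
  b_2=3 > 2
  fails at i=2 ⇒ NO

NO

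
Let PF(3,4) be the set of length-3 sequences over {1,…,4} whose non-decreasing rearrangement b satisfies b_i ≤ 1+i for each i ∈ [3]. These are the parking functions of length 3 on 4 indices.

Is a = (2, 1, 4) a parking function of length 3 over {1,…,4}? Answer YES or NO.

YES

Rearranged: b = (1, 2, 4).
  b_1=1 ≤ 2
  b_2=2 ≤ 3
  b_3=4 ≤ 4
All bounds hold ⇒ YES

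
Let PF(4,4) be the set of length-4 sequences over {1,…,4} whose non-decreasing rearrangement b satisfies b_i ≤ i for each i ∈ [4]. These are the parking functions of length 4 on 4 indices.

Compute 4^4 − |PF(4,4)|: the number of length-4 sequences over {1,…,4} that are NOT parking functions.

|PF| = (4+1−4)·(4+1)^{4−1} = 1 · 125 = 125 (Pollak)
E.g. (4,4,3,3) → sorted (3,3,4,4): b_1=3>1, not a PF.
4^4 − 125 = 256 − 125 = 131

131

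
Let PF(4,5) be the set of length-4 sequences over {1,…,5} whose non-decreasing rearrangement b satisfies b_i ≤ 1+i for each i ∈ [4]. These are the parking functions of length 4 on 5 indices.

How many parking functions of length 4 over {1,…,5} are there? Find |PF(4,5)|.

432

#PF = 2·6^3 = 2·216 = 432 (Konheim–Weiss)
Check (2,5,1,4) → sorted (1,2,4,5): b_i ≤ 1+i ∀i, a PF.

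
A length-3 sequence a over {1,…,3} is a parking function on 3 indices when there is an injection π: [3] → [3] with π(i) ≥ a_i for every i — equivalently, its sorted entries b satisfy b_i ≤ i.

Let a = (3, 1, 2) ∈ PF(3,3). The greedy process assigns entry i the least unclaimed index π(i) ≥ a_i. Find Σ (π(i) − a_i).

Σπ = 3·4/2 = 6 (π permutes [3]); Σa = 3+1+2 = 6; disp = 6−6 = 0.

0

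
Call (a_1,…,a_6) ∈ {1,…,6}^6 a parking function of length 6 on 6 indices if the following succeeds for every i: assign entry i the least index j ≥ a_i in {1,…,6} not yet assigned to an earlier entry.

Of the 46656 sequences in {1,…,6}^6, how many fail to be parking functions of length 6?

29849

|PF| = 1·7^5 = 1 · 16807 = 16807 (Konheim–Weiss)
Example (4,6,6,4,4,6) → sorted (4,4,4,6,6,6): b_1=4>1, not a PF.
6^6 − 16807 = 46656 − 16807 = 29849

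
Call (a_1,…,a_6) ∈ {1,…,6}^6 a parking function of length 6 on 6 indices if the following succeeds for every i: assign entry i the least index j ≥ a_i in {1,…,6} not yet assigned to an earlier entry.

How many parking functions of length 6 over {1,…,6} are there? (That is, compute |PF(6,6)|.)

16807

Count = (6+1−6)·(6+1)^{6−1} = 1·16807 = 16807
Example (1,5,4,6,1,2) → sorted (1,1,2,4,5,6): b_i ≤ i ∀i, a PF.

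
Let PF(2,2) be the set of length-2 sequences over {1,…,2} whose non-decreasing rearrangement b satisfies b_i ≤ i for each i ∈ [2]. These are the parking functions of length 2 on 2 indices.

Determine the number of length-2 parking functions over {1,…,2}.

3

|PF(2,2)| = (2+1−2)·(2+1)^{2−1} = 1 · 3 = 3
One tuple (1,2) → sorted (1,2): b_i ≤ i ∀i, a PF.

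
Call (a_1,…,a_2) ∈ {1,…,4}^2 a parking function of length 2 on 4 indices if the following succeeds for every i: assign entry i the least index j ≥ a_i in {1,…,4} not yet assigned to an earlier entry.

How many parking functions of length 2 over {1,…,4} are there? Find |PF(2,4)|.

|PF| = 3·5^1 = 3·5 = 15 (Pollak)
E.g. (1,1) → sorted (1,1): b_i ≤ 2+i ∀i, a PF.

15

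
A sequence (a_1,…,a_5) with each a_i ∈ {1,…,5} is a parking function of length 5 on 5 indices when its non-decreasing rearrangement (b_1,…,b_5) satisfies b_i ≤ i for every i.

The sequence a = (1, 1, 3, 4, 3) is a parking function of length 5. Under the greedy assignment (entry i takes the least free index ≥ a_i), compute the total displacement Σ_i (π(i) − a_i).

3

Σπ = 5·6/2 = 15 (π permutes [5]); Σa = 1+1+3+4+3 = 12; disp = 15−12 = 3.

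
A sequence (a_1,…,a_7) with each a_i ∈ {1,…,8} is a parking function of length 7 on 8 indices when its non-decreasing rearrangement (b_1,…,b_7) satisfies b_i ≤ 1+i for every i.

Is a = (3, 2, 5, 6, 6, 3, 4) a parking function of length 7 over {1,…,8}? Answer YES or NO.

Order a: b = (2, 3, 3, 4, 5, 6, 6).
  b_1=2 ≤ 2
  b_2=3 ≤ 3
  b_3=3 ≤ 4
  b_4=4 ≤ 5
  b_5=5 ≤ 6
  b_6=6 ≤ 7
  b_7=6 ≤ 8
All bounds hold ⇒ YES

YES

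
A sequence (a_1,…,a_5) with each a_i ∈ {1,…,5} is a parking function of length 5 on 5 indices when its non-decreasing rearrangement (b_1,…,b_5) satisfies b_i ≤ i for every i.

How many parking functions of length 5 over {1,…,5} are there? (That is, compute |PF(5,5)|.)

1296

|PF(5,5)| = (5+1−5)·(5+1)^{5−1} = 1·1296 = 1296 [KW]
One tuple (1,1,4,1,5) → sorted (1,1,1,4,5): b_i ≤ i ∀i, a PF.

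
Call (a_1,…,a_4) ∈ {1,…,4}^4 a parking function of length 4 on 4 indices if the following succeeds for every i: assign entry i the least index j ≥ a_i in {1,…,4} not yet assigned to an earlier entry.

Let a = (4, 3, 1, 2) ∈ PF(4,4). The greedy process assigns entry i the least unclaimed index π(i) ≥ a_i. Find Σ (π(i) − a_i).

0

Σπ = 10 ({1..4} each once); Σa = 4+3+1+2 = 10; disp = 10−10 = 0.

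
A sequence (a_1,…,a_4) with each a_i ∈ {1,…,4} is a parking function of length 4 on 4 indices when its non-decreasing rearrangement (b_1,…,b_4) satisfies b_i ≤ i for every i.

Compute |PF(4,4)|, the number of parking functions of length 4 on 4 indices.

|PF| = (5−4)·5^(4−1) = 1 · 125 = 125 [KW]
Example (4,2,2,1) → sorted (1,2,2,4): b_i ≤ i ∀i, a PF.

125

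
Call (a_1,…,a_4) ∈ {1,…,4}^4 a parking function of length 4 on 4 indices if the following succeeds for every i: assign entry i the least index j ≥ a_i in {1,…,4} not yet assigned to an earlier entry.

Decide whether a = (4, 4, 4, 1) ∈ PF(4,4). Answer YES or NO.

Sorted: b = (1, 4, 4, 4).
  b_1=1 ≤ 1
  b_2=4 > 2
  fails at i=2 ⇒ NO

NO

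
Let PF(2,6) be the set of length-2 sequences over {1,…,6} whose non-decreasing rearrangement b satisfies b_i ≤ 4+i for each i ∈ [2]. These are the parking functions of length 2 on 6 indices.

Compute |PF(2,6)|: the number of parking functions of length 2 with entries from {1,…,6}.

|PF(2,6)| = (6+1−2)·(6+1)^{2−1} = 5×7 = 35 (Konheim–Weiss)
Check (4,2) → sorted (2,4): b_i ≤ 4+i ∀i, a PF.

35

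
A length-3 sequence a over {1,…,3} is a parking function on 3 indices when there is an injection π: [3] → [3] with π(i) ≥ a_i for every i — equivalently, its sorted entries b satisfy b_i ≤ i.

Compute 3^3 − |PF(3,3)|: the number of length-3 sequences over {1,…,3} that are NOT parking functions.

#PF = 1·4^2 = 1×16 = 16 (Konheim–Weiss)
One tuple (3,3,2) → sorted (2,3,3): b_1=2>1, not a PF.
So 27 − 16 = 11 fail.

11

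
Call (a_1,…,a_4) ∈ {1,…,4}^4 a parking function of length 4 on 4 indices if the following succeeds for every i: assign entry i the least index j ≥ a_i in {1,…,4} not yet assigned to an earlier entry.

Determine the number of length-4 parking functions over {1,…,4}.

|PF(4,4)| = (4+1−4)·(4+1)^{4−1} = 1×125 = 125 (Pollak)
Example (4,2,1,1) → sorted (1,1,2,4): b_i ≤ i ∀i, a PF.

125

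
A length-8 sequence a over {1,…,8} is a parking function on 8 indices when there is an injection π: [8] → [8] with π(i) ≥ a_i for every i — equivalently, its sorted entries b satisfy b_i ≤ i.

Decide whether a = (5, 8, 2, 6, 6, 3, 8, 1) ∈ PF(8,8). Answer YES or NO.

NO

Sorted: b = (1, 2, 3, 5, 6, 6, 8, 8).
  b_1=1 ≤ 1
  b_2=2 ≤ 2
  b_3=3 ≤ 3
  b_4=5 > 4
  fails at i=4 ⇒ NO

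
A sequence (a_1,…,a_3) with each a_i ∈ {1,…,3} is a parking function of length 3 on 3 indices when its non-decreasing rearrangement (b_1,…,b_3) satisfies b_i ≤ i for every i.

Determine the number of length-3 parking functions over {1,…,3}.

16

Count = 1·4^2 = 1 · 16 = 16 (Konheim–Weiss)
E.g. (1,1,1) → sorted (1,1,1): b_i ≤ i ∀i, a PF.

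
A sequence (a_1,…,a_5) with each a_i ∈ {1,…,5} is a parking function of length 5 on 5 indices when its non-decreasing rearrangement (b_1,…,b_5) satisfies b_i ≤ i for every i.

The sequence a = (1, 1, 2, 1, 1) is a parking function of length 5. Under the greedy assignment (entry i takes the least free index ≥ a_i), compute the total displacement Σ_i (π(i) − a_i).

Σπ(i) = 1+…+5 = 15; Σa = 1+1+2+1+1 = 6; disp = 15−6 = 9.

9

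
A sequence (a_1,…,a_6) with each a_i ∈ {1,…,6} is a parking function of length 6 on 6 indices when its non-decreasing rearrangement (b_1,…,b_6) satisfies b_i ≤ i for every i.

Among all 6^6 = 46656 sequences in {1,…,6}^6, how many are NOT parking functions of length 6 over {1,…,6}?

29849

|PF| = (6+1−6)·(6+1)^{6−1} = 1×16807 = 16807
Check (6,6,6,6,2,5) → sorted (2,5,6,6,6,6): b_1=2>1, not a PF.
So 46656 − 16807 = 29849 fail.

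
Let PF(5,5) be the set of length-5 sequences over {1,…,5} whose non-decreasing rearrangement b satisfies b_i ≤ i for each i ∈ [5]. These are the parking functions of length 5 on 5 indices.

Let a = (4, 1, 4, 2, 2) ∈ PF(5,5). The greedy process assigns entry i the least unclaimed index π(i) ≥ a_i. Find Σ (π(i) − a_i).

Σπ = 5·6/2 = 15 (π permutes [5]); Σa = 4+1+4+2+2 = 13; disp = 15−13 = 2.

2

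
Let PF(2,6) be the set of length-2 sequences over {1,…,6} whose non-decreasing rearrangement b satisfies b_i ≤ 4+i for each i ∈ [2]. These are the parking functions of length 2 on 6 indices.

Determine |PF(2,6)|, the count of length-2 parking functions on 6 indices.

|PF(2,6)| = (6−2+1)·(6+1)^(2−1) = 5·7 = 35 [KW]
E.g. (3,3) → sorted (3,3): b_i ≤ 4+i ∀i, a PF.

35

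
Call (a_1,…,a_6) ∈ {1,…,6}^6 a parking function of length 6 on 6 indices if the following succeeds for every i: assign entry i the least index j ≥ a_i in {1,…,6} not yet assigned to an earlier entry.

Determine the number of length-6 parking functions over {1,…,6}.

|PF| = (7−6)·7^(6−1) = 1·16807 = 16807 (Pollak)
Example (2,4,1,5,4,3) → sorted (1,2,3,4,4,5): b_i ≤ i ∀i, a PF.

16807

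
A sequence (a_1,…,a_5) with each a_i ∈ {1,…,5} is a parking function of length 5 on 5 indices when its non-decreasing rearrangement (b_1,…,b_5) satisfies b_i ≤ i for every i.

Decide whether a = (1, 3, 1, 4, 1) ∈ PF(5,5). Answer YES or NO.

YES

Rearranged: b = (1, 1, 1, 3, 4).
  b_1=1 ≤ 1
  b_2=1 ≤ 2
  b_3=1 ≤ 3
  b_4=3 ≤ 4
  b_5=4 ≤ 5
All bounds hold ⇒ YES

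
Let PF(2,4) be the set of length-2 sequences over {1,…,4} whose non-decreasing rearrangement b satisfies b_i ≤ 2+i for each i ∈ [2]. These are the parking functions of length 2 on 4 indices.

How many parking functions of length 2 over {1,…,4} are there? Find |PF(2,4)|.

#PF = (4−2+1)·(4+1)^(2−1) = 3 · 5 = 15 (Konheim–Weiss)
E.g. (2,3) → sorted (2,3): b_i ≤ 2+i ∀i, a PF.

15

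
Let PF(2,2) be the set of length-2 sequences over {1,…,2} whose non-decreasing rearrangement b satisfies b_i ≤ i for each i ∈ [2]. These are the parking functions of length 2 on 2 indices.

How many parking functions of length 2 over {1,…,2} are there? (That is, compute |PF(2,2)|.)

|PF| = (2−2+1)·(2+1)^(2−1) = 1·3 = 3
Check (2,1) → sorted (1,2): b_i ≤ i ∀i, a PF.

3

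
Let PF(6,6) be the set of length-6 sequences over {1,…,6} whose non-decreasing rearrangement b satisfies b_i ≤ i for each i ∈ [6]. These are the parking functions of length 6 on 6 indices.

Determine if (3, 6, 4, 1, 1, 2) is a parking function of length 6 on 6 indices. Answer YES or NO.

YES

Order a: b = (1, 1, 2, 3, 4, 6).
  b_1=1 ≤ 1
  b_2=1 ≤ 2
  b_3=2 ≤ 3
  b_4=3 ≤ 4
  b_5=4 ≤ 5
  b_6=6 ≤ 6
All bounds hold ⇒ YES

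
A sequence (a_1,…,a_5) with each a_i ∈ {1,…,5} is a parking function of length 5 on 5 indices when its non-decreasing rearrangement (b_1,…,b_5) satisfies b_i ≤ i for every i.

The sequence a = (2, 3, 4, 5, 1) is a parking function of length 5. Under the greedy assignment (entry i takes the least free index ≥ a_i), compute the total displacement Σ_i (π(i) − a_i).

0

Σπ = 15 ({1..5} each once); Σa = 2+3+4+5+1 = 15; disp = 15−15 = 0.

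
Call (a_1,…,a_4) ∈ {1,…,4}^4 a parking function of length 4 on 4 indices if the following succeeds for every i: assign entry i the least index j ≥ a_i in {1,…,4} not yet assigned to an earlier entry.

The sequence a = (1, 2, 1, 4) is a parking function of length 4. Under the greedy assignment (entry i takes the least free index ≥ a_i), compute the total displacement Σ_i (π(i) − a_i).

Σπ(i) = 1+…+4 = 10; Σa = 1+2+1+4 = 8; disp = 10−8 = 2.

2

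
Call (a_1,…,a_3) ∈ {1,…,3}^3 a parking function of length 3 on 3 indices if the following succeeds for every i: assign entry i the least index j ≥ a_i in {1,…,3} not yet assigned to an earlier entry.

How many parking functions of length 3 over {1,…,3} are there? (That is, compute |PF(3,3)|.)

16

#PF = (3−3+1)·(3+1)^(3−1) = 1 · 16 = 16 [KW]
One tuple (3,2,1) → sorted (1,2,3): b_i ≤ i ∀i, a PF.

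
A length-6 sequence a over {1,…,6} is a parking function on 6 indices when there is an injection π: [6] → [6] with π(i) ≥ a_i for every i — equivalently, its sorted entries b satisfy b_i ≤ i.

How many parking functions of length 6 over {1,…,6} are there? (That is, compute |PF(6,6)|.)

|PF| = (6−6+1)·(6+1)^(6−1) = 1 · 16807 = 16807 (Pollak)
Example (3,2,1,2,4,4) → sorted (1,2,2,3,4,4): b_i ≤ i ∀i, a PF.

16807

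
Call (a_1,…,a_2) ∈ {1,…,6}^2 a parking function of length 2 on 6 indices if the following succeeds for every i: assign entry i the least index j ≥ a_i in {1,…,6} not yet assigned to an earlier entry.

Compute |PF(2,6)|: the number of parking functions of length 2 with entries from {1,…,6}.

Count = (6−2+1)·(6+1)^(2−1) = 5 · 7 = 35 [KW]
Example (2,3) → sorted (2,3): b_i ≤ 4+i ∀i, a PF.

35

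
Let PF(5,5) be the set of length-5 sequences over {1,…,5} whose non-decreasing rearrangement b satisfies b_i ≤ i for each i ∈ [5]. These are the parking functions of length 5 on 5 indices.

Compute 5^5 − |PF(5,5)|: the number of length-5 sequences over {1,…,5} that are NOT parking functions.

1829

#PF = (6−5)·6^(5−1) = 1×1296 = 1296 (Pollak)
E.g. (4,2,2,3,4) → sorted (2,2,3,4,4): b_1=2>1, not a PF.
5^5 − 1296 = 3125 − 1296 = 1829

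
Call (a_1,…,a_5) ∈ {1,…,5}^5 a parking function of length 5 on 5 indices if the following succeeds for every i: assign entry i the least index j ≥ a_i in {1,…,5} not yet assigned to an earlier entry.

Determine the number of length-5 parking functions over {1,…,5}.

1296

#PF = 1·6^4 = 1 · 1296 = 1296
Check (1,1,5,1,3) → sorted (1,1,1,3,5): b_i ≤ i ∀i, a PF.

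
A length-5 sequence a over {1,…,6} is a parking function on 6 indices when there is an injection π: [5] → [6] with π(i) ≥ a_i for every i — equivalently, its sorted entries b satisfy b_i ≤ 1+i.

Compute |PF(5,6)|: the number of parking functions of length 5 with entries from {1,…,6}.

4802

|PF| = (7−5)·7^(5−1) = 2·2401 = 4802 [KW]
One tuple (2,5,3,4,2) → sorted (2,2,3,4,5): b_i ≤ 1+i ∀i, a PF.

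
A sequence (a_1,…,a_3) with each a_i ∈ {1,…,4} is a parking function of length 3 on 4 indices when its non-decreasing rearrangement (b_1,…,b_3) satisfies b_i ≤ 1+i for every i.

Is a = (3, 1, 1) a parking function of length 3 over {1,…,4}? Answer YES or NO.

Rearranged: b = (1, 1, 3).
  b_1=1 ≤ 2
  b_2=1 ≤ 3
  b_3=3 ≤ 4
All bounds hold ⇒ YES

YES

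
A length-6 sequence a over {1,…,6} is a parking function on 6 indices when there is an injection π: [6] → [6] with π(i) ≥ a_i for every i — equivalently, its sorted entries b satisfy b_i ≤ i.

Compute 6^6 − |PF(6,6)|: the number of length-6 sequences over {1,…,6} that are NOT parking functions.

29849

|PF(6,6)| = (7−6)·7^(6−1) = 1·16807 = 16807 [KW]
E.g. (6,4,3,5,2,3) → sorted (2,3,3,4,5,6): b_1=2>1, not a PF.
So 46656 − 16807 = 29849 fail.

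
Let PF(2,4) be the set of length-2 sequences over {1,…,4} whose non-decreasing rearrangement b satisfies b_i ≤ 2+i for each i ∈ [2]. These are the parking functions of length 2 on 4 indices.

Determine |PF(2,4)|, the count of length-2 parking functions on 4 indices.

#PF = (4−2+1)·(4+1)^(2−1) = 3×5 = 15 (Konheim–Weiss)
E.g. (4,3) → sorted (3,4): b_i ≤ 2+i ∀i, a PF.

15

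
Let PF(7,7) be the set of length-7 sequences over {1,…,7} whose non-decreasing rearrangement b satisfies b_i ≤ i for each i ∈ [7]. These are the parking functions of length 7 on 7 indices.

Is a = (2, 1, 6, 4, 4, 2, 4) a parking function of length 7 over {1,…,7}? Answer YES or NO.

YES

Sorted: b = (1, 2, 2, 4, 4, 4, 6).
  b_1=1 ≤ 1
  b_2=2 ≤ 2
  b_3=2 ≤ 3
  b_4=4 ≤ 4
  b_5=4 ≤ 5
  b_6=4 ≤ 6
  b_7=6 ≤ 7
All bounds hold ⇒ YES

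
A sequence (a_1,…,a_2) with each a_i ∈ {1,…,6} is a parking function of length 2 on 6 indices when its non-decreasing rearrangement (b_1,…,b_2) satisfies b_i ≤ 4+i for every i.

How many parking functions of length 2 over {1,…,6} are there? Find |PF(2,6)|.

35

Count = (7−2)·7^(2−1) = 5 · 7 = 35 (Pollak)
Check (3,1) → sorted (1,3): b_i ≤ 4+i ∀i, a PF.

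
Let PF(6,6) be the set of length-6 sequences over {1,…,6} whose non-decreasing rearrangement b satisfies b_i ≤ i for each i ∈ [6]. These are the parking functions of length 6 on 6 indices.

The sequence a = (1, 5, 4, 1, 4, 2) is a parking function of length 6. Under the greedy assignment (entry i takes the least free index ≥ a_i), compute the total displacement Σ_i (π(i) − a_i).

Σπ = 21 ({1..6} each once); Σa = 1+5+4+1+4+2 = 17; disp = 21−17 = 4.

4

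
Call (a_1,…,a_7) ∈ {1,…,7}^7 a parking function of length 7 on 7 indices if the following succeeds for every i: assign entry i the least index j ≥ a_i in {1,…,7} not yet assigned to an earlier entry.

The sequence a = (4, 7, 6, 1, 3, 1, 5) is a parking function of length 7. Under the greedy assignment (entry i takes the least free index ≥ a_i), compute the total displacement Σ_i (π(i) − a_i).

Σπ = 28 ({1..7} each once); Σa = 4+7+6+1+3+1+5 = 27; disp = 28−27 = 1.

1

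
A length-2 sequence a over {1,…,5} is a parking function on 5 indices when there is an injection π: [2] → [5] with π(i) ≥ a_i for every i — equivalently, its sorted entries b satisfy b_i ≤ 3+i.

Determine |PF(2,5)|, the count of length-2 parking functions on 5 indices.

|PF| = (5−2+1)·(5+1)^(2−1) = 4×6 = 24
Check (2,1) → sorted (1,2): b_i ≤ 3+i ∀i, a PF.

24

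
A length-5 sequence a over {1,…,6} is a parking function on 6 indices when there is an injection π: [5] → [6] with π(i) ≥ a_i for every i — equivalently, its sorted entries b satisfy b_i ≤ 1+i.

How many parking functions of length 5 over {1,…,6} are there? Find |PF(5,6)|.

#PF = 2·7^4 = 2·2401 = 4802 [KW]
One tuple (2,4,5,1,1) → sorted (1,1,2,4,5): b_i ≤ 1+i ∀i, a PF.

4802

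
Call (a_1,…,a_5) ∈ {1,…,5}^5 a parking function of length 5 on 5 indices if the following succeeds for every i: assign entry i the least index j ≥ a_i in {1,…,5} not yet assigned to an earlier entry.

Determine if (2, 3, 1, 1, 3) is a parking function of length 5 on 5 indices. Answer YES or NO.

Rearranged: b = (1, 1, 2, 3, 3).
  b_1=1 ≤ 1
  b_2=1 ≤ 2
  b_3=2 ≤ 3
  b_4=3 ≤ 4
  b_5=3 ≤ 5
All bounds hold ⇒ YES

YES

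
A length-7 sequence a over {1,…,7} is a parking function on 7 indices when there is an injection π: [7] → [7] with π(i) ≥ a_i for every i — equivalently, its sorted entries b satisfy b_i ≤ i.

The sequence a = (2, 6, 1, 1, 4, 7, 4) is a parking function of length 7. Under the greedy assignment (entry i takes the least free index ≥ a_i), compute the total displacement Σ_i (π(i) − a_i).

3

Σπ(i) = 1+…+7 = 28; Σa = 2+6+1+1+4+7+4 = 25; disp = 28−25 = 3.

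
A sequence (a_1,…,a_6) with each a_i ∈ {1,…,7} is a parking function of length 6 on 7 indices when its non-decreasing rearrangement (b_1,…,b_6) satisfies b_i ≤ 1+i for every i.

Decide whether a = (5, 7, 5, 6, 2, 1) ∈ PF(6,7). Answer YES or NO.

NO

Order a: b = (1, 2, 5, 5, 6, 7).
  b_1=1 ≤ 2
  b_2=2 ≤ 3
  b_3=5 > 4
  fails at i=3 ⇒ NO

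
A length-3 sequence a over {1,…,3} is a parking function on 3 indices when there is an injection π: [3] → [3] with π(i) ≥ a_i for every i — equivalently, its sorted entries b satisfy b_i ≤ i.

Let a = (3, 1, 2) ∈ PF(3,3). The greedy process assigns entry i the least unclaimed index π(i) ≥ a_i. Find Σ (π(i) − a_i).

Σπ = 6 ({1..3} each once); Σa = 3+1+2 = 6; disp = 6−6 = 0.

0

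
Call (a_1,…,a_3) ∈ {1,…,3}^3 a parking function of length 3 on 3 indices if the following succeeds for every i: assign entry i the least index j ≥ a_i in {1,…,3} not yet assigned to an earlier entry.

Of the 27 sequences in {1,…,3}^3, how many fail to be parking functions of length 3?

Count = (4−3)·4^(3−1) = 1×16 = 16
Example (3,2,3) → sorted (2,3,3): b_1=2>1, not a PF.
3^3 − 16 = 27 − 16 = 11

11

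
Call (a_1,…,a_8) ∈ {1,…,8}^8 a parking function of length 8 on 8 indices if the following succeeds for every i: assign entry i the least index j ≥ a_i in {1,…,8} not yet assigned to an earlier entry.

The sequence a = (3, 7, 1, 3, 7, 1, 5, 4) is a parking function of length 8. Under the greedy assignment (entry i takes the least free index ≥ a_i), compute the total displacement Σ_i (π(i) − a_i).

Σπ = 8·9/2 = 36 (π permutes [8]); Σa = 3+7+1+3+7+1+5+4 = 31; disp = 36−31 = 5.

5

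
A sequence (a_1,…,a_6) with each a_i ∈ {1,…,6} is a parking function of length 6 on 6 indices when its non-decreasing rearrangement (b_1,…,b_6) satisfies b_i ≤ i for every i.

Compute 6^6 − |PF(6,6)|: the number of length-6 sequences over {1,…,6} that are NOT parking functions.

|PF(6,6)| = 1·7^5 = 1·16807 = 16807 (Konheim–Weiss)
E.g. (3,6,6,6,3,2) → sorted (2,3,3,6,6,6): b_1=2>1, not a PF.
6^6 − 16807 = 46656 − 16807 = 29849

29849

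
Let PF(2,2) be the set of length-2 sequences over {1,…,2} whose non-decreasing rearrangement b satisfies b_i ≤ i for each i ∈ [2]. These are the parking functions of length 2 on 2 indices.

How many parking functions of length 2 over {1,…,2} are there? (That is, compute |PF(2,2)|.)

3

#PF = (3−2)·3^(2−1) = 1 · 3 = 3 [KW]
Check (1,2) → sorted (1,2): b_i ≤ i ∀i, a PF.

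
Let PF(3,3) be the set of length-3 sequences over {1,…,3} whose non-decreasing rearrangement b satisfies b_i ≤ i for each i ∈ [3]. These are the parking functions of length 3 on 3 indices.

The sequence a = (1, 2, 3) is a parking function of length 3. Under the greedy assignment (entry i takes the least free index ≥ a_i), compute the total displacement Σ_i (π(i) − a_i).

0

Σπ(i) = 1+…+3 = 6; Σa = 1+2+3 = 6; disp = 6−6 = 0.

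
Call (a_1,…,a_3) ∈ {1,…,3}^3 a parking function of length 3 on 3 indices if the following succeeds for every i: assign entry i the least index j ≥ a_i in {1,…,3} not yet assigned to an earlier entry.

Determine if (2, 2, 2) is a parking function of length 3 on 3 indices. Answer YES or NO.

Rearranged: b = (2, 2, 2).
  b_1=2 > 1
  fails at i=1 ⇒ NO

NO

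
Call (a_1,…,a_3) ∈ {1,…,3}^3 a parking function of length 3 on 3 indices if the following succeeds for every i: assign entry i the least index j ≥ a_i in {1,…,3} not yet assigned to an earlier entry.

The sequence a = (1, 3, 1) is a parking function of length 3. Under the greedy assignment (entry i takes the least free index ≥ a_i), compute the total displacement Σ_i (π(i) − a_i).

1

Σπ = 6 ({1..3} each once); Σa = 1+3+1 = 5; disp = 6−5 = 1.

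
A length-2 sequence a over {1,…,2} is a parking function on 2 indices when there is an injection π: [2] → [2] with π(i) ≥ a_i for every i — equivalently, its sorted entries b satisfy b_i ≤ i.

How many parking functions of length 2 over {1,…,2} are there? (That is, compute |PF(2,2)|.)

|PF(2,2)| = (2+1−2)·(2+1)^{2−1} = 1×3 = 3 [KW]
Check (2,1) → sorted (1,2): b_i ≤ i ∀i, a PF.

3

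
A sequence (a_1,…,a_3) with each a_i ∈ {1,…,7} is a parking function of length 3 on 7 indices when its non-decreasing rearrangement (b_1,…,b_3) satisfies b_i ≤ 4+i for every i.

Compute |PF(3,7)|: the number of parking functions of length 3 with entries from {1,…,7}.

#PF = (7−3+1)·(7+1)^(3−1) = 5×64 = 320 [KW]
E.g. (1,3,7) → sorted (1,3,7): b_i ≤ 4+i ∀i, a PF.

320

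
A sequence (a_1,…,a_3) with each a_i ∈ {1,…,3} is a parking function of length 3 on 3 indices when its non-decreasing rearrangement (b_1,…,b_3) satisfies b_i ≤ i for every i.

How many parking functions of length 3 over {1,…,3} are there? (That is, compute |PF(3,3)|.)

16

|PF(3,3)| = (3+1−3)·(3+1)^{3−1} = 1×16 = 16
Check (1,3,1) → sorted (1,1,3): b_i ≤ i ∀i, a PF.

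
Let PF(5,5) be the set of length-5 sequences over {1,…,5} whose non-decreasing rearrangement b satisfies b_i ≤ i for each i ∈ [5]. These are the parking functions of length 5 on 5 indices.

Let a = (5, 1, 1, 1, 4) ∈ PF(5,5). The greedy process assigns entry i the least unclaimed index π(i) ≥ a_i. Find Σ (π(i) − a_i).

3

Σπ = 15 ({1..5} each once); Σa = 5+1+1+1+4 = 12; disp = 15−12 = 3.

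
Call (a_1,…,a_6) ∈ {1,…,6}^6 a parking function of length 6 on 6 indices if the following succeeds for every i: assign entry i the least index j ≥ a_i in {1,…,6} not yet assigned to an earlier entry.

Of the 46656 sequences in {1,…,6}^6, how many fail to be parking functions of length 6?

#PF = (7−6)·7^(6−1) = 1·16807 = 16807 (Pollak)
One tuple (3,6,5,3,5,6) → sorted (3,3,5,5,6,6): b_1=3>1, not a PF.
So 46656 − 16807 = 29849 fail.

29849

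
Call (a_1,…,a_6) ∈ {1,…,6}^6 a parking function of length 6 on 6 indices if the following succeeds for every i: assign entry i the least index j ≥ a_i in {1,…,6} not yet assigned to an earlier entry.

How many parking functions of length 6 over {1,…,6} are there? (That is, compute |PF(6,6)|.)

16807

Count = (7−6)·7^(6−1) = 1 · 16807 = 16807 [KW]
E.g. (5,3,5,3,2,1) → sorted (1,2,3,3,5,5): b_i ≤ i ∀i, a PF.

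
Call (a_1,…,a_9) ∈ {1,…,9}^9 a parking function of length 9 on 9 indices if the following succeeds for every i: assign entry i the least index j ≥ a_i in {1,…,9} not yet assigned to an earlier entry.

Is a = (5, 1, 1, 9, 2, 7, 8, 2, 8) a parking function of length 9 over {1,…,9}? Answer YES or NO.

Rearranged: b = (1, 1, 2, 2, 5, 7, 8, 8, 9).
  b_1=1 ≤ 1
  b_2=1 ≤ 2
  b_3=2 ≤ 3
  b_4=2 ≤ 4
  b_5=5 ≤ 5
  b_6=7 > 6
  fails at i=6 ⇒ NO

NO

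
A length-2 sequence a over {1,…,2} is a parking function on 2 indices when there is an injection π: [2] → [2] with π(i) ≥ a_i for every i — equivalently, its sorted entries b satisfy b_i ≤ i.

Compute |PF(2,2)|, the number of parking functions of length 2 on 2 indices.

3

|PF| = 1·3^1 = 1×3 = 3 (Pollak)
One tuple (1,2) → sorted (1,2): b_i ≤ i ∀i, a PF.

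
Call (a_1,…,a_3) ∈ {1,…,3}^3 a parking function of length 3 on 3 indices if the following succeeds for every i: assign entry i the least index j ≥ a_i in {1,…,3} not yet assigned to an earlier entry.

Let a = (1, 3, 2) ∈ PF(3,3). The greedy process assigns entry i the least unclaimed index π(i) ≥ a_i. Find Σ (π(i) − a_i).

Σπ = 6 ({1..3} each once); Σa = 1+3+2 = 6; disp = 6−6 = 0.

0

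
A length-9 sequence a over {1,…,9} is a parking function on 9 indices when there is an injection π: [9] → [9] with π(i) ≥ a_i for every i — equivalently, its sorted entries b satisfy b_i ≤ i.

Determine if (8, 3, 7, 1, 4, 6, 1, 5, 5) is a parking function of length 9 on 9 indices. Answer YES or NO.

YES

Order a: b = (1, 1, 3, 4, 5, 5, 6, 7, 8).
  b_1=1 ≤ 1
  b_2=1 ≤ 2
  b_3=3 ≤ 3
  b_4=4 ≤ 4
  b_5=5 ≤ 5
  b_6=5 ≤ 6
  b_7=6 ≤ 7
  b_8=7 ≤ 8
  b_9=8 ≤ 9
All bounds hold ⇒ YES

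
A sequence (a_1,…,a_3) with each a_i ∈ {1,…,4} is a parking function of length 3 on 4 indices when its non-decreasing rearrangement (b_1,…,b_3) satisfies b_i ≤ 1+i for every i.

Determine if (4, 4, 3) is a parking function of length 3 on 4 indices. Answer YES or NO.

Rearranged: b = (3, 4, 4).
  b_1=3 > 2
  fails at i=1 ⇒ NO

NO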